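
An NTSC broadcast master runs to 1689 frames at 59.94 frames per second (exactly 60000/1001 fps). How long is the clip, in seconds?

Running time = 1689 / (60000/1001) = 28.17815 s.

28.17815 seconds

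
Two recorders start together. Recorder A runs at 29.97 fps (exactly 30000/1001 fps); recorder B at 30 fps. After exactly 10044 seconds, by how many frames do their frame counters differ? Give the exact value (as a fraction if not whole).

301320/1001 frames

A emits 30000/1001 × 10044 = 301320000/1001 frames; B emits 30 × 10044 = 301320.
Difference = 301320/1001 frames (≈ 301.0190); B is ahead of A.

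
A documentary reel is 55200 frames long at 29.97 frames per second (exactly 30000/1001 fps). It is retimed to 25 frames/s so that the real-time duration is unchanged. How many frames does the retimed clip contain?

46046 frames

Target frames = source frames × (target rate / source rate) = 55200 × (25)/(30000/1001) = 55200 × 1001/1200 = 46046.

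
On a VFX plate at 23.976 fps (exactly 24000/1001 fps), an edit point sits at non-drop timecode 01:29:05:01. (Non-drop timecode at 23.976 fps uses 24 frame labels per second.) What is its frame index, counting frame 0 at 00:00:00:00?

128281

Total seconds to the label: (1 × 3600 + 29 × 60 + 5) = 5345.
Frame index = 5345 × 24 + 1 = 128281.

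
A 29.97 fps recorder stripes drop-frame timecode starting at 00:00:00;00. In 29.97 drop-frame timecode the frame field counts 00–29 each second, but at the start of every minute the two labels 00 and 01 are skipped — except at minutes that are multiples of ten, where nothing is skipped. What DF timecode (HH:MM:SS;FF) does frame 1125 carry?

Ten DF minutes hold 17982 frames, so frame 1125 lies in block 0 (frames 0–17981) with 1125 frames into that block.
The block's first minute is 1800 frames and the rest 1798 each; 1125 frames reaches minute 0, so 0 × 18 + 0 × 2 = 0 labels have been skipped so far.
Adding those back, label number 1125 + 0 = 1125 at 30 labels/s is 37 s + 15 f = 0 h 0 min 37 s frame 15, i.e. 00:00:37;15.

00:00:37;15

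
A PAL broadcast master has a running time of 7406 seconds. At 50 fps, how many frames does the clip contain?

Frames = 7406 × 50 = 370300.

370300 frames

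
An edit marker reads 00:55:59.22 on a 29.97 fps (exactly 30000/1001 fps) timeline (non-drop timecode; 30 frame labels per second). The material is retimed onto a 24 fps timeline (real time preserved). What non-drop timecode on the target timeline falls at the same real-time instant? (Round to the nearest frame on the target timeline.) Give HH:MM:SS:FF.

00:56:03:02

Source frame index: (0×3600 + 55×60 + 59) × 30 + 22 = 100792.
Real time: 100792 / (30000/1001) = 12611599/3750 s.
Target frame: (12611599/3750) × (24) = 50446396/625 ≈ 80714.234 → 80714.
At 24 labels/s: frame 80714 → 00:56:03:02.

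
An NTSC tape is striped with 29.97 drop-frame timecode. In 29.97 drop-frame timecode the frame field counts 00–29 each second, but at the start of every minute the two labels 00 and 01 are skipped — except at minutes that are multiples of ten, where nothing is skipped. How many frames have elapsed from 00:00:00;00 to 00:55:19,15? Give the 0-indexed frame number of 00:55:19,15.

As if non-drop at 30 labels/s: (0 × 3600 + 55 × 60 + 19) × 30 + 15 = 99585.
Minute boundaries passed: 55; those not divisible by 10: 55 − 5 = 50; dropped labels = 2 × 50 = 100.
Actual frame index = 99585 − 100 = 99485.

99485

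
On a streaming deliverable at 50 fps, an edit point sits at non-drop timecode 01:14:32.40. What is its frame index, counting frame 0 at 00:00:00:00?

Total seconds to the label: (1 × 3600 + 14 × 60 + 32) = 4472.
Frame index = 4472 × 50 + 40 = 223640.

frame 223640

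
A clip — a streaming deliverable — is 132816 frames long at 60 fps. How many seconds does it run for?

Running time = 132816 / (60) = 2213.6 s.

2213.6 seconds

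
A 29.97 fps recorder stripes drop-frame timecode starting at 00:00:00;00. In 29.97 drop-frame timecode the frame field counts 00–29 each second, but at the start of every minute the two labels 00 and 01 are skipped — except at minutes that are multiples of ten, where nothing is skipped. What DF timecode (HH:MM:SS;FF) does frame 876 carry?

00:00:29;06

Ten DF minutes hold 17982 frames, so frame 876 lies in block 0 (frames 0–17981) with 876 frames into that block.
The block's first minute is 1800 frames and the rest 1798 each; 876 frames reaches minute 0, so 0 × 18 + 0 × 2 = 0 labels have been skipped so far.
Adding those back, label number 876 + 0 = 876 at 30 labels/s is 29 s + 6 f = 0 h 0 min 29 s frame 6, i.e. 00:00:29;06.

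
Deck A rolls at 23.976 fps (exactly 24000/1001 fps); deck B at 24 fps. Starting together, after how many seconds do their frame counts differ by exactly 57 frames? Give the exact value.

2377.375 seconds

The gap grows by |24 − 24000/1001| = 24/1001 frames per second.
Time for a 57-frame gap: 57 ÷ (24/1001) = 2377.375 s.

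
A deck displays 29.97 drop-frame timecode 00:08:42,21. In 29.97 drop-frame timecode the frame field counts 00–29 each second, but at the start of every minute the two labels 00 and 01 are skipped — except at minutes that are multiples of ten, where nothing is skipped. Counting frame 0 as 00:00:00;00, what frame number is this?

15665

Complete 10-minute blocks: 0, each 17982 frames → 0.
Remaining 8 whole minutes in the current block: 1800 + 7 × 1798 = 14386 frames.
Within the current minute: 42 × 30 + 21 − 2 = 1279 (labels ;00/;01 skipped at this minute). Total = 0 + 14386 + 1279 = 15665.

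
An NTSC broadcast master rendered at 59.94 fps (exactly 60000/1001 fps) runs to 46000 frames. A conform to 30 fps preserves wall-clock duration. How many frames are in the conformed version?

23023 frames

Target frames = source frames × (target rate / source rate) = 46000 × (30)/(60000/1001) = 46000 × 1001/2000 = 23023.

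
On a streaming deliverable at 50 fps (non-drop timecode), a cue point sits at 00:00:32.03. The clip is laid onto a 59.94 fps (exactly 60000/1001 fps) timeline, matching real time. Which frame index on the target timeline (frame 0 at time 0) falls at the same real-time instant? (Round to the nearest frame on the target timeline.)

frame 1922

Source frame index: (0×3600 + 0×60 + 32) × 50 + 3 = 1603.
Real time: 1603 / (50) = 1603/50 s.
Target frame: (1603/50) × (60000/1001) = 274800/143 ≈ 1921.678 → 1922.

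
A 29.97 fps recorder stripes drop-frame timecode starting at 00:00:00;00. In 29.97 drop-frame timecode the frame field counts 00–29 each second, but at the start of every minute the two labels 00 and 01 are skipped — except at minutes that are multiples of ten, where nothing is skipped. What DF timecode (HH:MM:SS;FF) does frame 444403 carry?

04:07:08;09

Ten DF minutes hold 17982 frames, so frame 444403 lies in block 24 (frames 431568–449549) with 12835 frames into that block.
The block's first minute is 1800 frames and the rest 1798 each; 12835 frames reaches minute 7, so 24 × 18 + 7 × 2 = 446 labels have been skipped so far.
Adding those back, label number 444403 + 446 = 444849 at 30 labels/s is 14828 s + 9 f = 4 h 7 min 8 s frame 9, i.e. 04:07:08;09.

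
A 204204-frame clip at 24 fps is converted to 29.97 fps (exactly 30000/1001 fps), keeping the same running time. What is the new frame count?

Target frames = source frames × (target rate / source rate) = 204204 × (30000/1001)/(24) = 204204 × 1250/1001 = 255000.

255000 frames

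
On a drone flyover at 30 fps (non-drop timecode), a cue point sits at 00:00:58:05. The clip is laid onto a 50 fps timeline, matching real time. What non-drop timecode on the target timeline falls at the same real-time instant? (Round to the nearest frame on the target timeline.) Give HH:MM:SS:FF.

Source frame index: (0×3600 + 0×60 + 58) × 30 + 5 = 1745.
Real time: 1745 / (30) = 349/6 s.
Target frame: (349/6) × (50) = 8725/3 ≈ 2908.333 → 2908.
At 50 labels/s: frame 2908 → 00:00:58:08.

00:00:58:08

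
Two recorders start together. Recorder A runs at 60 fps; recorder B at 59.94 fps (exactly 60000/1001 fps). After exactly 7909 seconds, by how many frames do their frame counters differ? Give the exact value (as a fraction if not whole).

43140/91 frames

A emits 60 × 7909 = 474540 frames; B emits 60000/1001 × 7909 = 43140000/91.
Difference = 43140/91 frames (≈ 474.0659); B is behind A.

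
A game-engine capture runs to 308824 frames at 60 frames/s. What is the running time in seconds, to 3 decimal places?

5147.067 seconds

Running time = 308824 × 1/60 = 77206/15 s ≈ 5147.067 s.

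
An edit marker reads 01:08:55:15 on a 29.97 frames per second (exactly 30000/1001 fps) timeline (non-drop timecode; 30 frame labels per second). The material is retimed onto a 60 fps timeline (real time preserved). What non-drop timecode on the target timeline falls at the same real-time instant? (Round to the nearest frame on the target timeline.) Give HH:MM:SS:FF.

Source frame index: (1×3600 + 8×60 + 55) × 30 + 15 = 124065.
Real time: 124065 / (30000/1001) = 8279271/2000 s.
Target frame: (8279271/2000) × (60) = 24837813/100 ≈ 248378.130 → 248378.
At 60 labels/s: frame 248378 → 01:08:59:38.

01:08:59:38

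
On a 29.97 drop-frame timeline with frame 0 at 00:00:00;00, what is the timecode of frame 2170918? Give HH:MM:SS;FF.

20:07:16;12

Ten DF minutes hold 17982 frames, so frame 2170918 lies in block 120 (frames 2157840–2175821) with 13078 frames into that block.
The block's first minute is 1800 frames and the rest 1798 each; 13078 frames reaches minute 7, so 120 × 18 + 7 × 2 = 2174 labels have been skipped so far.
Adding those back, label number 2170918 + 2174 = 2173092 at 30 labels/s is 72436 s + 12 f = 20 h 7 min 16 s frame 12, i.e. 20:07:16;12.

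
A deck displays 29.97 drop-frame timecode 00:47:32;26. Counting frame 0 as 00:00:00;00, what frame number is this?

Complete 10-minute blocks: 4, each 17982 frames → 71928.
Remaining 7 whole minutes in the current block: 1800 + 6 × 1798 = 12588 frames.
Within the current minute: 32 × 30 + 26 − 2 = 984 (labels ;00/;01 skipped at this minute). Total = 71928 + 12588 + 984 = 85500.

85500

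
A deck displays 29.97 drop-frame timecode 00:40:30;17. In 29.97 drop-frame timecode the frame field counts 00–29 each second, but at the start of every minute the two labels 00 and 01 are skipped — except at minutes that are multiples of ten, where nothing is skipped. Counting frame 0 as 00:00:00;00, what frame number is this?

72845

Complete 10-minute blocks: 4, each 17982 frames → 71928.
Remaining 0 whole minutes in the current block: 0 frames.
Within the current minute: 30 × 30 + 17 = 917. Total = 71928 + 0 + 917 = 72845.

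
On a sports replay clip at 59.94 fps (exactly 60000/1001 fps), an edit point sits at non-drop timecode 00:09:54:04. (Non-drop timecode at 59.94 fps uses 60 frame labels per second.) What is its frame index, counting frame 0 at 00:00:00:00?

Total seconds to the label: (0 × 3600 + 9 × 60 + 54) = 594.
Frame index = 594 × 60 + 4 = 35644.

35644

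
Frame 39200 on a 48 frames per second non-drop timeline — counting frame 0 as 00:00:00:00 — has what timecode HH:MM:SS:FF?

00:13:36:32

39200 ÷ 48 = 816 full seconds, remainder 32 frames.
816 s = 0 h 13 min 36 s.
Timecode: 00:13:36:32.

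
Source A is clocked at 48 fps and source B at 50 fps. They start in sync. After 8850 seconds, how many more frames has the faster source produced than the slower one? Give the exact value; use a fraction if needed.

A emits 48 × 8850 = 424800 frames; B emits 50 × 8850 = 442500.
Difference = 17700 frames; B is ahead of A.

17700 frames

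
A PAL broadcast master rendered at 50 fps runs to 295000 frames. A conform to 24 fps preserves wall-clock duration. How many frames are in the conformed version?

Target frames = source frames × (target rate / source rate) = 295000 × (24)/(50) = 295000 × 12/25 = 141600.

141600 frames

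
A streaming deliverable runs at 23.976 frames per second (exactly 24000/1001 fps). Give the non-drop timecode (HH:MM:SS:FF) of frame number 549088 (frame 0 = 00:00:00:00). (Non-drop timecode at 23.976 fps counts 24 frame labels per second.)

06:21:18:16

549088 ÷ 24 = 22878 full seconds, remainder 16 frames.
22878 s = 6 h 21 min 18 s.
Timecode: 06:21:18:16.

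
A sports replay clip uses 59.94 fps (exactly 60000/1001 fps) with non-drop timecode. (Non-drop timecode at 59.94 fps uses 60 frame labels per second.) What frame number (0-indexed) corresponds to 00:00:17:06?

Total seconds to the label: (0 × 3600 + 0 × 60 + 17) = 17.
Frame index = 17 × 60 + 6 = 1026.

1026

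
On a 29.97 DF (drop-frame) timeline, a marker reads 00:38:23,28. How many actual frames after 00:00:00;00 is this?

As if non-drop at 30 labels/s: (0 × 3600 + 38 × 60 + 23) × 30 + 28 = 69118.
Minute boundaries passed: 38; those not divisible by 10: 38 − 3 = 35; dropped labels = 2 × 35 = 70.
Actual frame index = 69118 − 70 = 69048.

69048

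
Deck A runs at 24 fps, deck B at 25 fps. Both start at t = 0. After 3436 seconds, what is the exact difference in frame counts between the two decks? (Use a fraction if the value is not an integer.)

3436 frames

A emits 24 × 3436 = 82464 frames; B emits 25 × 3436 = 85900.
Difference = 3436 frames; B is ahead of A.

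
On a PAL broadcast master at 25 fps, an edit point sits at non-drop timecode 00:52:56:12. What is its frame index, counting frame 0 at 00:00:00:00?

79412

Total seconds to the label: (0 × 3600 + 52 × 60 + 56) = 3176.
Frame index = 3176 × 25 + 12 = 79412.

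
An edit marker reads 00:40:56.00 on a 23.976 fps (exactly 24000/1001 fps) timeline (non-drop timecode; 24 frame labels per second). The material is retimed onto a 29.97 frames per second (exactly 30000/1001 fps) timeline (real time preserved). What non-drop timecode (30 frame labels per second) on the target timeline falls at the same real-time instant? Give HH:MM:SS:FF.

00:40:56:00

Source frame index: (0×3600 + 40×60 + 56) × 24 + 0 = 58944.
Real time: 58944 / (24000/1001) = 307307/125 s.
Target frame: (307307/125) × (30000/1001) = 73680.
At 30 labels/s: frame 73680 → 00:40:56:00.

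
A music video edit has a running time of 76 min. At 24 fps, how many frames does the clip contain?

76 min = 4560 s.
Frames = 4560 × 24 = 109440.

109440 frames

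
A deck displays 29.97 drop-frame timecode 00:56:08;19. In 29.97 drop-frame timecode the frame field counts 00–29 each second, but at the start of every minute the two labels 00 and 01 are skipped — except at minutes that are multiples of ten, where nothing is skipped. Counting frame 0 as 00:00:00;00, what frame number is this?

As if non-drop at 30 labels/s: (0 × 3600 + 56 × 60 + 8) × 30 + 19 = 101059.
Minute boundaries passed: 56; those not divisible by 10: 56 − 5 = 51; dropped labels = 2 × 51 = 102.
Actual frame index = 101059 − 102 = 100957.

100957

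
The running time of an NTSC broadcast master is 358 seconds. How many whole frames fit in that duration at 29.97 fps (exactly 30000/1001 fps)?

Frames = 358 × 30000/1001 = 10740000/1001 ≈ 10729.2707.
Complete frames: 10729.

10729 frames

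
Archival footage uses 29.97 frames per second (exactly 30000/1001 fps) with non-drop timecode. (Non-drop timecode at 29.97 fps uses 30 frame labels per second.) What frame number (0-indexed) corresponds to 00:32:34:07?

Total seconds to the label: (0 × 3600 + 32 × 60 + 34) = 1954.
Frame index = 1954 × 30 + 7 = 58627.

58627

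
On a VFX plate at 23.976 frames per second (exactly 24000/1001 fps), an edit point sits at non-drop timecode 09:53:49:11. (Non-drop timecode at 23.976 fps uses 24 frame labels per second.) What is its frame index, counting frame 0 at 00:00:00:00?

Total seconds to the label: (9 × 3600 + 53 × 60 + 49) = 35629.
Frame index = 35629 × 24 + 11 = 855107.

frame 855107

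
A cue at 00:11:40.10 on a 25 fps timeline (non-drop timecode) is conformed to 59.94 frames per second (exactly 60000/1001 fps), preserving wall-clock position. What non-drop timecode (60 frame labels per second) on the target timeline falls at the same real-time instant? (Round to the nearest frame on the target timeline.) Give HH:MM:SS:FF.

Source frame index: (0×3600 + 11×60 + 40) × 25 + 10 = 17510.
Real time: 17510 / (25) = 3502/5 s.
Target frame: (3502/5) × (60000/1001) = 42024000/1001 ≈ 41982.018 → 41982.
At 60 labels/s: frame 41982 → 00:11:39:42.

00:11:39:42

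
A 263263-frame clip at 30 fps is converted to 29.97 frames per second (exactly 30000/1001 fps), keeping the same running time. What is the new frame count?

Target frames = source frames × (target rate / source rate) = 263263 × (30000/1001)/(30) = 263263 × 1000/1001 = 263000.

263000 frames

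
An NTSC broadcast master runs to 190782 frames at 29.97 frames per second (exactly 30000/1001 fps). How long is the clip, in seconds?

6365.7594 seconds

Running time = 190782 / (30000/1001) = 6365.7594 s.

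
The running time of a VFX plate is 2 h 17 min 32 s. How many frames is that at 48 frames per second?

396096 frames

2 h 17 min 32 s = 8252 s.
Frames = 8252 × 48 = 396096.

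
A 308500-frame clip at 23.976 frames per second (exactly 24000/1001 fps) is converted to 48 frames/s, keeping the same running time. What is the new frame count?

Target frames = source frames × (target rate / source rate) = 308500 × (48)/(24000/1001) = 308500 × 1001/500 = 617617.

617617 frames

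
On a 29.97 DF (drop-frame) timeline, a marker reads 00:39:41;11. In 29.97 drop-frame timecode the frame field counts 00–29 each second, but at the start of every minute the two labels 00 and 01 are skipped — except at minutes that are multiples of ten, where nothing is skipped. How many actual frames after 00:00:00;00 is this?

71369

Complete 10-minute blocks: 3, each 17982 frames → 53946.
Remaining 9 whole minutes in the current block: 1800 + 8 × 1798 = 16184 frames.
Within the current minute: 41 × 30 + 11 − 2 = 1239 (labels ;00/;01 skipped at this minute). Total = 53946 + 16184 + 1239 = 71369.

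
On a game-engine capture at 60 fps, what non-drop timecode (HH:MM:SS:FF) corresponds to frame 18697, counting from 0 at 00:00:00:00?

18697 ÷ 60 = 311 full seconds, remainder 37 frames.
311 s = 0 h 5 min 11 s.
Timecode: 00:05:11:37.

00:05:11:37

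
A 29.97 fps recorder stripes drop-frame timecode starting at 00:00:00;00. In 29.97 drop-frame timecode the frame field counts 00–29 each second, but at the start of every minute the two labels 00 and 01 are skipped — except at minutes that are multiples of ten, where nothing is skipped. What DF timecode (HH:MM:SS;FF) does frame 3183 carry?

Ten DF minutes hold 17982 frames, so frame 3183 lies in block 0 (frames 0–17981) with 3183 frames into that block.
The block's first minute is 1800 frames and the rest 1798 each; 3183 frames reaches minute 1, so 0 × 18 + 1 × 2 = 2 labels have been skipped so far.
Adding those back, label number 3183 + 2 = 3185 at 30 labels/s is 106 s + 5 f = 0 h 1 min 46 s frame 5, i.e. 00:01:46;05.

00:01:46;05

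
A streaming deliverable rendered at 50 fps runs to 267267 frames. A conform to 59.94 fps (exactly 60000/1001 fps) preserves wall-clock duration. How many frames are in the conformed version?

320400 frames

Target frames = source frames × (target rate / source rate) = 267267 × (60000/1001)/(50) = 267267 × 1200/1001 = 320400.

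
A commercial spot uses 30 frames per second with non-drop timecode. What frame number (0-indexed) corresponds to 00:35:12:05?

frame 63365

Total seconds to the label: (0 × 3600 + 35 × 60 + 12) = 2112.
Frame index = 2112 × 30 + 5 = 63365.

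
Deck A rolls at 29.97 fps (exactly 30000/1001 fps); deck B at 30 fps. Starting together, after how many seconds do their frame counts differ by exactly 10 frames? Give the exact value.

1001/3 seconds

The gap grows by |30 − 30000/1001| = 30/1001 frames per second.
Time for a 10-frame gap: 10 ÷ (30/1001) = 1001/3 s.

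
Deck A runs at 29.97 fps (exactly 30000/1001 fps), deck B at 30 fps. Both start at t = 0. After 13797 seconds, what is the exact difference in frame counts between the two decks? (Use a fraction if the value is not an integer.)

59130/143 frames

A emits 30000/1001 × 13797 = 59130000/143 frames; B emits 30 × 13797 = 413910.
Difference = 59130/143 frames (≈ 413.4965); B is ahead of A.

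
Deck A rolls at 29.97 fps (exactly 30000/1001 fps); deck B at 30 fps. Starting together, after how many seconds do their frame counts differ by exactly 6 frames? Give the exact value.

The gap grows by |30 − 30000/1001| = 30/1001 frames per second.
Time for a 6-frame gap: 6 ÷ (30/1001) = 200.2 s.

200.2 seconds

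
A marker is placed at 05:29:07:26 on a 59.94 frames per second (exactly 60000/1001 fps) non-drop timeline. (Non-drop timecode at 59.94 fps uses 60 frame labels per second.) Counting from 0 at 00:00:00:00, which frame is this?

Total seconds to the label: (5 × 3600 + 29 × 60 + 7) = 19747.
Frame index = 19747 × 60 + 26 = 1184846.

frame 1184846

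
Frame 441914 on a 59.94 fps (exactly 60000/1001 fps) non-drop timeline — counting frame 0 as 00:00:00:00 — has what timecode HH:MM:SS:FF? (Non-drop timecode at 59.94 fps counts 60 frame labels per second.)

02:02:45:14

441914 ÷ 60 = 7365 full seconds, remainder 14 frames.
7365 s = 2 h 2 min 45 s.
Timecode: 02:02:45:14.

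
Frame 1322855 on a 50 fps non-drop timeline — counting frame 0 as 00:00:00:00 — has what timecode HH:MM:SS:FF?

1322855 ÷ 50 = 26457 full seconds, remainder 5 frames.
26457 s = 7 h 20 min 57 s.
Timecode: 07:20:57:05.

07:20:57:05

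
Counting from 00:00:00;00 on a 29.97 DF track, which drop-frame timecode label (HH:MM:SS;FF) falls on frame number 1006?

00:00:33;16

Each 10-minute DF block holds 10 × 60 × 30 − 9 × 2 = 17982 frames. 1006 ÷ 17982 → 0 full blocks, remainder 1006.
Within the partial block the first minute is 1800 frames and each further minute 1798, so 0 further minute boundaries passed. Total skipped labels = 18 × 0 + 2 × 0 = 0.
Non-drop label index = 1006 + 0 = 1006; at 30 labels/s that is 00:00:33:16, i.e. DF 00:00:33;16.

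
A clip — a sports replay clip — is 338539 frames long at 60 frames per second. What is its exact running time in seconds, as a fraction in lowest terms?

338539/60 seconds

Running time = 338539 ÷ (60) = 338539 × 1/60 = 338539/60 s.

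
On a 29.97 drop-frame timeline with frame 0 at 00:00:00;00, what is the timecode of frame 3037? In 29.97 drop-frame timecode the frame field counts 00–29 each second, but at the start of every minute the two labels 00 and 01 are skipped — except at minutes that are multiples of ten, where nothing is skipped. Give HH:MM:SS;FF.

00:01:41;09

Ten DF minutes hold 17982 frames, so frame 3037 lies in block 0 (frames 0–17981) with 3037 frames into that block.
The block's first minute is 1800 frames and the rest 1798 each; 3037 frames reaches minute 1, so 0 × 18 + 1 × 2 = 2 labels have been skipped so far.
Adding those back, label number 3037 + 2 = 3039 at 30 labels/s is 101 s + 9 f = 0 h 1 min 41 s frame 9, i.e. 00:01:41;09.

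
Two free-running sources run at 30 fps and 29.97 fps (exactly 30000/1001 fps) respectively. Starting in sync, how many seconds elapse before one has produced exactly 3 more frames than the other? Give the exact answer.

The gap grows by |30000/1001 − 30| = 30/1001 frames per second.
Time for a 3-frame gap: 3 ÷ (30/1001) = 100.1 s.

100.1 seconds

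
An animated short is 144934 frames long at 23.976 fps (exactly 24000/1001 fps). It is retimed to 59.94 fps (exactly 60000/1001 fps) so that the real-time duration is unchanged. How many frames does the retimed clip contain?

362335 frames

Target frames = source frames × (target rate / source rate) = 144934 × (60000/1001)/(24000/1001) = 144934 × 5/2 = 362335.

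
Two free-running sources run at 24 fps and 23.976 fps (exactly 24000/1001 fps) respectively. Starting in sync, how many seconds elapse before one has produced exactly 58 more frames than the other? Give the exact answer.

29029/12 seconds

The gap grows by |24000/1001 − 24| = 24/1001 frames per second.
Time for a 58-frame gap: 58 ÷ (24/1001) = 29029/12 s.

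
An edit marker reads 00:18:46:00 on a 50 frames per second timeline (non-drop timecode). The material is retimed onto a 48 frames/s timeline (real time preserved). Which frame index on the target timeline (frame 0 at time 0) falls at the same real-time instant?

Source frame index: (0×3600 + 18×60 + 46) × 50 + 0 = 56300.
Real time: 56300 / (50) = 1126 s.
Target frame: (1126) × (48) = 54048.

frame 54048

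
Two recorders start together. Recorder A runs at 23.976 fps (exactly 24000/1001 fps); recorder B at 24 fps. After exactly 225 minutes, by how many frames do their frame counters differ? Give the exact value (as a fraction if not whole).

225 min = 13500 s.
A emits 24000/1001 × 13500 = 324000000/1001 frames; B emits 24 × 13500 = 324000.
Difference = 324000/1001 frames (≈ 323.6763); B is ahead of A.

324000/1001 frames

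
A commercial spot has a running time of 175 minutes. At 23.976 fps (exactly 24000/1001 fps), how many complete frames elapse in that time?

251748 frames

175 min = 10500 s.
Frames = 10500 × 24000/1001 = 36000000/143 ≈ 251748.2517.
Complete frames: 251748.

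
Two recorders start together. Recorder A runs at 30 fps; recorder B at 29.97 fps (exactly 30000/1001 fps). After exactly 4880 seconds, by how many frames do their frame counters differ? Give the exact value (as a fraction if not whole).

A emits 30 × 4880 = 146400 frames; B emits 30000/1001 × 4880 = 146400000/1001.
Difference = 146400/1001 frames (≈ 146.2537); B is behind A.

146400/1001 frames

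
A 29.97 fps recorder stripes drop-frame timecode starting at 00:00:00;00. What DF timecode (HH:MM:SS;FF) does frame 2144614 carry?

19:52:38;20

Ten DF minutes hold 17982 frames, so frame 2144614 lies in block 119 (frames 2139858–2157839) with 4756 frames into that block.
The block's first minute is 1800 frames and the rest 1798 each; 4756 frames reaches minute 2, so 119 × 18 + 2 × 2 = 2146 labels have been skipped so far.
Adding those back, label number 2144614 + 2146 = 2146760 at 30 labels/s is 71558 s + 20 f = 19 h 52 min 38 s frame 20, i.e. 19:52:38;20.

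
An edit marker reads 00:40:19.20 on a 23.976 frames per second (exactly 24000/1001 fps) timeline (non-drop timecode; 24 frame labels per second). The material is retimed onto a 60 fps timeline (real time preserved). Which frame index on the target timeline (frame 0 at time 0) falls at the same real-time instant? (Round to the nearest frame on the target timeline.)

Source frame index: (0×3600 + 40×60 + 19) × 24 + 20 = 58076.
Real time: 58076 / (24000/1001) = 14533519/6000 s.
Target frame: (14533519/6000) × (60) = 14533519/100 ≈ 145335.190 → 145335.

frame 145335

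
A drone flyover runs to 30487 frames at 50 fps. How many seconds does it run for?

Running time = 30487 / (50) = 609.74 s.

609.74 seconds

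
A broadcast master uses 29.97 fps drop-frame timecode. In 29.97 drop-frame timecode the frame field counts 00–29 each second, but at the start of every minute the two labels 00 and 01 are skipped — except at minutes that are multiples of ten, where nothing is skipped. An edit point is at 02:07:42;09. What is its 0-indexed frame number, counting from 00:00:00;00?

Complete 10-minute blocks: 12, each 17982 frames → 215784.
Remaining 7 whole minutes in the current block: 1800 + 6 × 1798 = 12588 frames.
Within the current minute: 42 × 30 + 9 − 2 = 1267 (labels ;00/;01 skipped at this minute). Total = 215784 + 12588 + 1267 = 229639.

229639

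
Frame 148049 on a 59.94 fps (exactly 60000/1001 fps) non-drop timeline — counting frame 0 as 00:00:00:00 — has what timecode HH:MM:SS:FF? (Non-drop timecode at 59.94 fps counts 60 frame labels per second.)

148049 ÷ 60 = 2467 full seconds, remainder 29 frames.
2467 s = 0 h 41 min 7 s.
Timecode: 00:41:07:29.

00:41:07:29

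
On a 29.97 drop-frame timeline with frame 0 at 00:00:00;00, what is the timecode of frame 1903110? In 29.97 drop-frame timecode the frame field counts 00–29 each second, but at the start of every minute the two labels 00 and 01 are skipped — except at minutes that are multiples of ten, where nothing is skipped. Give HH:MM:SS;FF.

Ten DF minutes hold 17982 frames, so frame 1903110 lies in block 105 (frames 1888110–1906091) with 15000 frames into that block.
The block's first minute is 1800 frames and the rest 1798 each; 15000 frames reaches minute 8, so 105 × 18 + 8 × 2 = 1906 labels have been skipped so far.
Adding those back, label number 1903110 + 1906 = 1905016 at 30 labels/s is 63500 s + 16 f = 17 h 38 min 20 s frame 16, i.e. 17:38:20;16.

17:38:20;16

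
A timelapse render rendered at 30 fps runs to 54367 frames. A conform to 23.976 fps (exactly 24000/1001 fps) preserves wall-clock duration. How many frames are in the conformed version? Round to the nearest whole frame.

Frames at target rate = 54367 × (24000/1001) / (30) = 43493600/1001 ≈ 43450.150.
Nearest whole frame: 43450.

43450 frames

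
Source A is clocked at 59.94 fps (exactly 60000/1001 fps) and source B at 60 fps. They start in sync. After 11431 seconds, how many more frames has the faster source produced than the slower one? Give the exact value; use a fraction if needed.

97980/143 frames

A emits 60000/1001 × 11431 = 97980000/143 frames; B emits 60 × 11431 = 685860.
Difference = 97980/143 frames (≈ 685.1748); B is ahead of A.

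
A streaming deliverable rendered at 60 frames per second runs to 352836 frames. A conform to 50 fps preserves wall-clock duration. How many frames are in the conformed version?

294030 frames

Target frames = source frames × (target rate / source rate) = 352836 × (50)/(60) = 352836 × 5/6 = 294030.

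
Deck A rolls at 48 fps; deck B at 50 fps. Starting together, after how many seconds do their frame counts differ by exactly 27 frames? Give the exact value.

13.5 seconds

The gap grows by |50 − 48| = 2 frames per second.
Time for a 27-frame gap: 27 ÷ (2) = 13.5 s.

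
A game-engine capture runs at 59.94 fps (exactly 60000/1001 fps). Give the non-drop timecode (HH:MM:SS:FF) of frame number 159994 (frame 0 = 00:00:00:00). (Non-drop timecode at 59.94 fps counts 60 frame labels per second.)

00:44:26:34

159994 ÷ 60 = 2666 full seconds, remainder 34 frames.
2666 s = 0 h 44 min 26 s.
Timecode: 00:44:26:34.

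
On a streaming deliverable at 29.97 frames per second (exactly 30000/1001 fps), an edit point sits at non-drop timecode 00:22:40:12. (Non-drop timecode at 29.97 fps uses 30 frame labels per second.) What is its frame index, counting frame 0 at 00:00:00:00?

frame 40812

Total seconds to the label: (0 × 3600 + 22 × 60 + 40) = 1360.
Frame index = 1360 × 30 + 12 = 40812.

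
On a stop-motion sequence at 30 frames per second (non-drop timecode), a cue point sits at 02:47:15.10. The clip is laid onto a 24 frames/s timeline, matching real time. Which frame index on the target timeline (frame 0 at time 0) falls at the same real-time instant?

Source frame index: (2×3600 + 47×60 + 15) × 30 + 10 = 301060.
Real time: 301060 / (30) = 30106/3 s.
Target frame: (30106/3) × (24) = 240848.

frame 240848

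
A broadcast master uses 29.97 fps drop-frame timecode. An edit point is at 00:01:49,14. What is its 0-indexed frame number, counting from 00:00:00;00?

Complete 10-minute blocks: 0, each 17982 frames → 0.
Remaining 1 whole minute in the current block: 1800 + 0 × 1798 = 1800 frames.
Within the current minute: 49 × 30 + 14 − 2 = 1482 (labels ;00/;01 skipped at this minute). Total = 0 + 1800 + 1482 = 3282.

3282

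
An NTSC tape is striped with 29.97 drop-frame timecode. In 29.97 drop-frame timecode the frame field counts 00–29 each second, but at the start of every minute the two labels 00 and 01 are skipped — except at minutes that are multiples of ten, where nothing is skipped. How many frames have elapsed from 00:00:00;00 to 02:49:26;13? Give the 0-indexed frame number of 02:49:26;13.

As if non-drop at 30 labels/s: (2 × 3600 + 49 × 60 + 26) × 30 + 13 = 304993.
Minute boundaries passed: 169; those not divisible by 10: 169 − 16 = 153; dropped labels = 2 × 153 = 306.
Actual frame index = 304993 − 306 = 304687.

304687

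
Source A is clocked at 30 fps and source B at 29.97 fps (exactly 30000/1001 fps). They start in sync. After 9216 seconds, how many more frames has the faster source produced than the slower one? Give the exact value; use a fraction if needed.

A emits 30 × 9216 = 276480 frames; B emits 30000/1001 × 9216 = 276480000/1001.
Difference = 276480/1001 frames (≈ 276.2038); B is behind A.

276480/1001 frames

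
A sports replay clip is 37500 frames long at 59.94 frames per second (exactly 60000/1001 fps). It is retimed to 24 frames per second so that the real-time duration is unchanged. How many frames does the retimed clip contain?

15015 frames

Target frames = source frames × (target rate / source rate) = 37500 × (24)/(60000/1001) = 37500 × 1001/2500 = 15015.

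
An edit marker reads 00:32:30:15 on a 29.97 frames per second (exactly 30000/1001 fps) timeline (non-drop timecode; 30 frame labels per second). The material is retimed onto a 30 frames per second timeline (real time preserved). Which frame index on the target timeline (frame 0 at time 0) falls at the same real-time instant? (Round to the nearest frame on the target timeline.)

Source frame index: (0×3600 + 32×60 + 30) × 30 + 15 = 58515.
Real time: 58515 / (30000/1001) = 3904901/2000 s.
Target frame: (3904901/2000) × (30) = 11714703/200 ≈ 58573.515 → 58574.

frame 58574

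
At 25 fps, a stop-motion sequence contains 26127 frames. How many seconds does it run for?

Running time = 26127 / (25) = 1045.08 s.

1045.08 seconds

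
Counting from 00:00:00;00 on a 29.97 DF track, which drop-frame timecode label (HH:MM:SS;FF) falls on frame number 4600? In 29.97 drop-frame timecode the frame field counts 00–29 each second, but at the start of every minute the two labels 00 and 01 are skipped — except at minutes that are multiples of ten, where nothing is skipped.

00:02:33;14

Ten DF minutes hold 17982 frames, so frame 4600 lies in block 0 (frames 0–17981) with 4600 frames into that block.
The block's first minute is 1800 frames and the rest 1798 each; 4600 frames reaches minute 2, so 0 × 18 + 2 × 2 = 4 labels have been skipped so far.
Adding those back, label number 4600 + 4 = 4604 at 30 labels/s is 153 s + 14 f = 0 h 2 min 33 s frame 14, i.e. 00:02:33;14.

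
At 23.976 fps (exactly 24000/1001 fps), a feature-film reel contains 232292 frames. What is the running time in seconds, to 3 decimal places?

Running time = 232292 × 1001/24000 = 58131073/6000 s ≈ 9688.512 s.

9688.512 seconds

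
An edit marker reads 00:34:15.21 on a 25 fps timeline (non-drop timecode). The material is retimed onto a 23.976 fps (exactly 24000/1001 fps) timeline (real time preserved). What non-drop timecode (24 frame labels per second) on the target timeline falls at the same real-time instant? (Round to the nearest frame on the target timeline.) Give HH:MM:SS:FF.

00:34:13:19

Source frame index: (0×3600 + 34×60 + 15) × 25 + 21 = 51396.
Real time: 51396 / (25) = 51396/25 s.
Target frame: (51396/25) × (24000/1001) = 49340160/1001 ≈ 49290.869 → 49291.
At 24 labels/s: frame 49291 → 00:34:13:19.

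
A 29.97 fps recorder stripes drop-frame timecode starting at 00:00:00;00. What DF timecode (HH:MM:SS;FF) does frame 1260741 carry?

Each 10-minute DF block holds 10 × 60 × 30 − 9 × 2 = 17982 frames. 1260741 ÷ 17982 → 70 full blocks, remainder 2001.
Within the partial block the first minute is 1800 frames and each further minute 1798, so 1 further minute boundary passed. Total skipped labels = 18 × 70 + 2 × 1 = 1262.
Non-drop label index = 1260741 + 1262 = 1262003; at 30 labels/s that is 11:41:06:23, i.e. DF 11:41:06;23.

11:41:06;23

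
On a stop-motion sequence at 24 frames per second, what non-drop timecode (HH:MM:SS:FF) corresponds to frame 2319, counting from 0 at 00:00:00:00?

00:01:36:15

2319 ÷ 24 = 96 full seconds, remainder 15 frames.
96 s = 0 h 1 min 36 s.
Timecode: 00:01:36:15.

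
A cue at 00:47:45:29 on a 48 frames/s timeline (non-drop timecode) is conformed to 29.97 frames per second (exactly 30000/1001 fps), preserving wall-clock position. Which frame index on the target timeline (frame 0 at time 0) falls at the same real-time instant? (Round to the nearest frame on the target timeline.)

frame 85882

Source frame index: (0×3600 + 47×60 + 45) × 48 + 29 = 137549.
Real time: 137549 / (48) = 137549/48 s.
Target frame: (137549/48) × (30000/1001) = 85968125/1001 ≈ 85882.243 → 85882.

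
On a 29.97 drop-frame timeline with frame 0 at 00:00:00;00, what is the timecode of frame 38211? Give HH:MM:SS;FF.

Ten DF minutes hold 17982 frames, so frame 38211 lies in block 2 (frames 35964–53945) with 2247 frames into that block.
The block's first minute is 1800 frames and the rest 1798 each; 2247 frames reaches minute 1, so 2 × 18 + 1 × 2 = 38 labels have been skipped so far.
Adding those back, label number 38211 + 38 = 38249 at 30 labels/s is 1274 s + 29 f = 0 h 21 min 14 s frame 29, i.e. 00:21:14;29.

00:21:14;29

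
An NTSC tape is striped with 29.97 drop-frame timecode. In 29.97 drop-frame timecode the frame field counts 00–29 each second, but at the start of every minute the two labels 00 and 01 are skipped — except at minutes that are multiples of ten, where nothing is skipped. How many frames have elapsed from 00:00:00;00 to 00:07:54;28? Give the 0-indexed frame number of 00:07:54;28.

14234

Complete 10-minute blocks: 0, each 17982 frames → 0.
Remaining 7 whole minutes in the current block: 1800 + 6 × 1798 = 12588 frames.
Within the current minute: 54 × 30 + 28 − 2 = 1646 (labels ;00/;01 skipped at this minute). Total = 0 + 12588 + 1646 = 14234.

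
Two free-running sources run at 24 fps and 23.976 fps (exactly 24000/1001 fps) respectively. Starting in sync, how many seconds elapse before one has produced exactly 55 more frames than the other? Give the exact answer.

55055/24 seconds

The gap grows by |24000/1001 − 24| = 24/1001 frames per second.
Time for a 55-frame gap: 55 ÷ (24/1001) = 55055/24 s.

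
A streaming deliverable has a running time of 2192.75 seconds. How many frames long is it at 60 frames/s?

131565 frames

Frames = 2192.75 × 60 = 131565.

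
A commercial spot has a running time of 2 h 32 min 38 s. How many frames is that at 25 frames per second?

228950 frames

2 h 32 min 38 s = 9158 s.
Frames = 9158 × 25 = 228950.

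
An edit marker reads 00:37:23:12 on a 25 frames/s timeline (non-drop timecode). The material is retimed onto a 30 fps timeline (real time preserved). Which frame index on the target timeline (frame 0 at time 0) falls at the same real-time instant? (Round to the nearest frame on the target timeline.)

frame 67304

Source frame index: (0×3600 + 37×60 + 23) × 25 + 12 = 56087.
Real time: 56087 / (25) = 56087/25 s.
Target frame: (56087/25) × (30) = 336522/5 ≈ 67304.400 → 67304.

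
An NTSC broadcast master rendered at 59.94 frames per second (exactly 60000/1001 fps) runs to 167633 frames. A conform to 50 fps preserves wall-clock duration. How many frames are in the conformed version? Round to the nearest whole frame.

139834 frames

Frames at target rate = 167633 × (50) / (60000/1001) = 167800633/1200 ≈ 139833.861.
Nearest whole frame: 139834.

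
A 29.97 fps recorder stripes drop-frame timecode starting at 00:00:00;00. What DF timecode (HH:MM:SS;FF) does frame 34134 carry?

Each 10-minute DF block holds 10 × 60 × 30 − 9 × 2 = 17982 frames. 34134 ÷ 17982 → 1 full block, remainder 16152.
Within the partial block the first minute is 1800 frames and each further minute 1798, so 8 further minute boundaries passed. Total skipped labels = 18 × 1 + 2 × 8 = 34.
Non-drop label index = 34134 + 34 = 34168; at 30 labels/s that is 00:18:58:28, i.e. DF 00:18:58;28.

00:18:58;28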